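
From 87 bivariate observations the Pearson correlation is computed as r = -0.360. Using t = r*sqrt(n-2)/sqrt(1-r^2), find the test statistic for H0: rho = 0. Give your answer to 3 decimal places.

-3.558

1 − r² = 1 − 0.129600 = 0.870400;  √(1−r²) = 0.932952
√(n−2) = √85 = 9.219544
t = r·√(n−2)/√(1−r²) = -0.360 · 9.219544 / 0.932952 = -3.558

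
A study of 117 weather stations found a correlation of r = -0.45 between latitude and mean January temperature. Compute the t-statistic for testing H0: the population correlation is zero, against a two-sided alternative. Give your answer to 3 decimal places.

-5.404

t = r·√(n−2) / √(1−r²) with r = -0.45, n = 117
  = -0.45·√115 / √(1 − 0.2025)
  = -0.45·10.723805 / 0.893029
  = -4.825712 / 0.893029 = -5.404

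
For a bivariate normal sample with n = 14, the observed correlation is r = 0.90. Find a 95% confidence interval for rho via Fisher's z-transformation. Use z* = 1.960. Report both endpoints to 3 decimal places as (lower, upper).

z_r = atanh(0.90) = 1.472219;  SE = 1/√(n−3) = 1/√11 = 0.301511
z-limits: 1.472219 ± 1.960·0.301511 = 1.472219 ± 0.590962 = [0.881257, 2.063181]
ρ-limits: (tanh 0.881257, tanh 2.063181) = (0.707, 0.968)

(0.707, 0.968)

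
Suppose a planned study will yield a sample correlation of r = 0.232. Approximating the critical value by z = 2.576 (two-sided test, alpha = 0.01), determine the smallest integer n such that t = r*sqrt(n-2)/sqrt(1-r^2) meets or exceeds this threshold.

Need r·√(n−2)/√(1−r²) ≥ 2.576
√(n−2) ≥ 2.576·√(1−0.053824) / 0.232 = 2.576·0.972716 / 0.232 = 10.8005
n−2 ≥ 116.6508  ⇒  n ≥ 118.6508
Smallest integer n = 119

119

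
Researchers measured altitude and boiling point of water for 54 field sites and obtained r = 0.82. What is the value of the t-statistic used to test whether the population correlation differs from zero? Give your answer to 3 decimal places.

1 − r² = 1 − 0.6724 = 0.3276;  √(1−r²) = 0.572364
√(n−2) = √52 = 7.211103
t = r·√(n−2)/√(1−r²) = 0.82 · 7.211103 / 0.572364 = 10.331

10.331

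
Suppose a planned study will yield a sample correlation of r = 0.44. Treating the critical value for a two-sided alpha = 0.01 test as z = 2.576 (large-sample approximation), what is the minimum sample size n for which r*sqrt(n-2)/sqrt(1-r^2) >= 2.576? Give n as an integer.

30

Need r·√(n−2)/√(1−r²) ≥ 2.576
√(n−2) ≥ 2.576·√(1−0.1936) / 0.44 = 2.576·0.897998 / 0.44 = 5.2574
n−2 ≥ 27.6403  ⇒  n ≥ 29.6403
Smallest integer n = 30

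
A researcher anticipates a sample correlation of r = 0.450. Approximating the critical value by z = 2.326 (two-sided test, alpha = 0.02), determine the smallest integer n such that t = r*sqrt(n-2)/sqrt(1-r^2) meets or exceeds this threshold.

24

r√(n−2)/√(1−r²) ≥ 2.326  ⇔  n−2 ≥ (2.326)²·(1−r²)/r²
(1−r²)/r² = (1−0.202500)/0.202500 = 3.9383
n ≥ 2 + 5.410276·3.9383 = 2 + 21.3073 = 23.3073
⌈23.3073⌉ = 24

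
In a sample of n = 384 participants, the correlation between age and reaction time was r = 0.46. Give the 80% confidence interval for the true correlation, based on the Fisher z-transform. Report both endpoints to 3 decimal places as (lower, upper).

(0.407, 0.510)

z_r = atanh(0.46) = 0.497311;  SE = 1/√(n−3) = 1/√381 = 0.051232
z-limits: 0.497311 ± 1.282·0.051232 = 0.497311 ± 0.065679 = [0.431632, 0.562990]
ρ-limits: (tanh 0.431632, tanh 0.562990) = (0.407, 0.510)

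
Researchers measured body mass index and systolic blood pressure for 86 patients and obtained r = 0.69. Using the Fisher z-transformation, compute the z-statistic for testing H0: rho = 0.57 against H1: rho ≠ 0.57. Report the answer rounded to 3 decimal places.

1.826

z_r = atanh(0.69) = 0.847956,  z_0 = atanh(0.57) = 0.647523
SE = 1/√(n−3) = 1/√83 = 0.109764
z = (z_r − z_0)/SE = (0.847956 − 0.647523) / 0.109764 = 0.200433 / 0.109764 = 1.826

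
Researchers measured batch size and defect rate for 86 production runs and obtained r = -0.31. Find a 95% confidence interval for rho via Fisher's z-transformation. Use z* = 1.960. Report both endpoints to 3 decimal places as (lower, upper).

Fisher z: z_r = atanh(r) = ½·ln((1+(-0.31))/(1−(-0.31))) = -0.320545
SE(z) = 1/√(n−3) = 1/√83 = 0.109764
95% ⇒ z* = 1.960; margin = 1.960·0.109764 = 0.215137
CI on z-scale: (-0.535682, -0.105408)
Back-transform: tanh(-0.535682) = -0.489712, tanh(-0.105408) = -0.105019

(-0.490, -0.105)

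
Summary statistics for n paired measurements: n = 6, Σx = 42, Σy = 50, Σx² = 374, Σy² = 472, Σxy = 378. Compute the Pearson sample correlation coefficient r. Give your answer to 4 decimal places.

0.4208

S_xy = nΣxy − ΣxΣy = 6·378 − 42·50 = 2268 − 2100 = 168
S_xx = nΣx² − (Σx)² = 6·374 − 42² = 2244 − 1764 = 480
S_yy = nΣy² − (Σy)² = 6·472 − 50² = 2832 − 2500 = 332
r = S_xy / √(S_xx·S_yy) = 168 / √(480·332) = 168 / √159360 = 168 / 399.1992 = 0.4208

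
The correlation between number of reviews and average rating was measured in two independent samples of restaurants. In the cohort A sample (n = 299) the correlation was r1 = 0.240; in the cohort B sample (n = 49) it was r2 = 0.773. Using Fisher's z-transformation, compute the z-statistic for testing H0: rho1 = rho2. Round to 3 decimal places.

z1 = atanh(0.240) = 0.244774,  z2 = atanh(0.773) = 1.027739
SE = √(1/(n1−3) + 1/(n2−3)) = √(1/296 + 1/46) = √(0.0033784 + 0.0217391) = √0.0251175 = 0.158485
z = (z1 − z2)/SE = (0.244774 − 1.027739) / 0.158485 = -0.782965 / 0.158485 = -4.940

-4.940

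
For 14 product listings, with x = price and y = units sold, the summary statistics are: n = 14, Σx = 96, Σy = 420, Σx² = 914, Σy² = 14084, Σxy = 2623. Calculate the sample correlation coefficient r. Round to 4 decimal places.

-0.4172

Numerator: nΣxy − (Σx)(Σy) = 14·2623 − (96)(420) = -3598
Denominator: √[(nΣx²−(Σx)²)(nΣy²−(Σy)²)]
  nΣx²−(Σx)² = 14·914 − 9216 = 3580;  nΣy²−(Σy)² = 14·14084 − 176400 = 20776
  √(3580·20776) = √74378080 = 8624.2727
r = -3598 / 8624.2727 = -0.4172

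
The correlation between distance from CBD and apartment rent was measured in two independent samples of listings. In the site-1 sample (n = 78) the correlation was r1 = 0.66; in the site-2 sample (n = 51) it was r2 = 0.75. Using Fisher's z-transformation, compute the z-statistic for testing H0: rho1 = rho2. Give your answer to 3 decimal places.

-0.975

z1 = atanh(0.66) = 0.792814,  z2 = atanh(0.75) = 0.972955
SE = √(1/(n1−3) + 1/(n2−3)) = √(1/75 + 1/48) = √(0.0133333 + 0.0208333) = √0.0341666 = 0.184842
z = (z1 − z2)/SE = (0.792814 − 0.972955) / 0.184842 = -0.180141 / 0.184842 = -0.975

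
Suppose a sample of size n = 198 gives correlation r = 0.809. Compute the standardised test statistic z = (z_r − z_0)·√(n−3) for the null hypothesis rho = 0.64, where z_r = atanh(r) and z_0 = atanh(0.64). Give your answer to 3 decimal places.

5.110

Fisher z: atanh(0.809) = 1.124128, atanh(0.64) = 0.758174
z = (z_r − z_0)·√(n−3) = (1.124128 − 0.758174)·√195 = 0.365954 · 13.964240 = 5.110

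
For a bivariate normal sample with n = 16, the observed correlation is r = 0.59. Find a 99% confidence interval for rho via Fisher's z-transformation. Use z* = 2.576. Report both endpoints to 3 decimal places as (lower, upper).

(-0.037, 0.884)

z_r = atanh(0.59) = 0.677666;  SE = 1/√(n−3) = 1/√13 = 0.277350
z-limits: 0.677666 ± 2.576·0.277350 = 0.677666 ± 0.714454 = [-0.036788, 1.392120]
ρ-limits: (tanh -0.036788, tanh 1.392120) = (-0.037, 0.884)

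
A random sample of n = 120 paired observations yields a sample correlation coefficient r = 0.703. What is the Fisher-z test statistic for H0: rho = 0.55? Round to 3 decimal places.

z_r = atanh(0.703) = 0.873207,  z_0 = atanh(0.55) = 0.618381
SE = 1/√(n−3) = 1/√117 = 0.092450
z = (z_r − z_0)/SE = (0.873207 − 0.618381) / 0.092450 = 0.254826 / 0.092450 = 2.756

2.756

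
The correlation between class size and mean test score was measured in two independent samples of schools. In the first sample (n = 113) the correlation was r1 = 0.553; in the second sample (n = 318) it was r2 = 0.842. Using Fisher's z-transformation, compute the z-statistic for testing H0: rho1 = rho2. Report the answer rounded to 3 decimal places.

-5.466

z1 = atanh(0.553) = 0.622693,  z2 = atanh(0.842) = 1.228006
SE = √(1/(n1−3) + 1/(n2−3)) = √(1/110 + 1/315) = √(0.0090909 + 0.0031746) = √0.0122655 = 0.110750
z = (z1 − z2)/SE = (0.622693 − 1.228006) / 0.110750 = -0.605313 / 0.110750 = -5.466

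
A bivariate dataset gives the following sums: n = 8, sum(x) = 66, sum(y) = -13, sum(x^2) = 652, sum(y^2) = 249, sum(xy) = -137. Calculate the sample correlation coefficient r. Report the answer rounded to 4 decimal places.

-0.1901

S_xy = nΣxy − ΣxΣy = 8·(-137) − 66·(-13) = -1096 − (-858) = -238
S_xx = nΣx² − (Σx)² = 8·652 − 66² = 5216 − 4356 = 860
S_yy = nΣy² − (Σy)² = 8·249 − (-13)² = 1992 − 169 = 1823
r = S_xy / √(S_xx·S_yy) = -238 / √(860·1823) = -238 / √1567780 = -238 / 1252.1102 = -0.1901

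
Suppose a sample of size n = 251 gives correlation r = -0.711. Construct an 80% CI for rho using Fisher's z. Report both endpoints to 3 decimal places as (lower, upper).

Fisher z: z_r = atanh(r) = ½·ln((1+(-0.711))/(1−(-0.711))) = -0.889203
SE(z) = 1/√(n−3) = 1/√248 = 0.063500
80% ⇒ z* = 1.282; margin = 1.282·0.063500 = 0.081407
CI on z-scale: (-0.970610, -0.807796)
Back-transform: tanh(-0.970610) = -0.748972, tanh(-0.807796) = -0.668373

(-0.749, -0.668)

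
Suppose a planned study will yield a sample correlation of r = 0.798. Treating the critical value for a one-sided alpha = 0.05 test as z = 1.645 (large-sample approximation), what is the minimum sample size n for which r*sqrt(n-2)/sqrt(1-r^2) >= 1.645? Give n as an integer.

r√(n−2)/√(1−r²) ≥ 1.645  ⇔  n−2 ≥ (1.645)²·(1−r²)/r²
(1−r²)/r² = (1−0.636804)/0.636804 = 0.5703
n ≥ 2 + 2.706025·0.5703 = 2 + 1.5432 = 3.5432
⌈3.5432⌉ = 4

4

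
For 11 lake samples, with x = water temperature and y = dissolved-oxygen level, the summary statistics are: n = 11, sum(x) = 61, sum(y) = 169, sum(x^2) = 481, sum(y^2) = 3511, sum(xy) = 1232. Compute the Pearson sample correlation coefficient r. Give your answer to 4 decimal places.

0.8160

Numerator: nΣxy − (Σx)(Σy) = 11·1232 − (61)(169) = 3243
Denominator: √[(nΣx²−(Σx)²)(nΣy²−(Σy)²)]
  nΣx²−(Σx)² = 11·481 − 3721 = 1570;  nΣy²−(Σy)² = 11·3511 − 28561 = 10060
  √(1570·10060) = √15794200 = 3974.1917
r = 3243 / 3974.1917 = 0.8160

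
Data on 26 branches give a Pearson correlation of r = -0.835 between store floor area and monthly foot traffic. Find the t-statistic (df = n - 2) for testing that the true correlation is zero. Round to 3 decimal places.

-7.434

1 − r² = 1 − 0.697225 = 0.302775;  √(1−r²) = 0.550250
√(n−2) = √24 = 4.898979
t = r·√(n−2)/√(1−r²) = -0.835 · 4.898979 / 0.550250 = -7.434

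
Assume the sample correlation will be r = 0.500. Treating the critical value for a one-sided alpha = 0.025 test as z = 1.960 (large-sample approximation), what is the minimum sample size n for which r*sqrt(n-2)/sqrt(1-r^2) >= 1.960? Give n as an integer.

Need r·√(n−2)/√(1−r²) ≥ 1.960
√(n−2) ≥ 1.960·√(1−0.250000) / 0.500 = 1.960·0.866025 / 0.500 = 3.3948
n−2 ≥ 11.5247  ⇒  n ≥ 13.5247
Smallest integer n = 14

14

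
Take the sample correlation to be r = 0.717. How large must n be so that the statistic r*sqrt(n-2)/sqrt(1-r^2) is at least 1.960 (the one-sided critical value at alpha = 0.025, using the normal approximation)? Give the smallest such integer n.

6

Need r·√(n−2)/√(1−r²) ≥ 1.960
√(n−2) ≥ 1.960·√(1−0.514089) / 0.717 = 1.960·0.697073 / 0.717 = 1.9055
n−2 ≥ 3.6309  ⇒  n ≥ 5.6309
Smallest integer n = 6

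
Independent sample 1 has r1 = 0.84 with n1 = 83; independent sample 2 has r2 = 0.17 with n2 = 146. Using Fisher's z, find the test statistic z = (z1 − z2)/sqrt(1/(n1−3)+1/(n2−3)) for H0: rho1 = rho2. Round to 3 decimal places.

7.517

Fisher z-transforms: z1 = atanh(0.84) = 1.221174, z2 = atanh(0.17) = 0.171667; difference d = 1.049507
Var(d) = 1/80 + 1/143 = 0.0125000 + 0.0069930 = 0.0194930
z = d/√Var(d) = 1.049507 / √0.0194930 = 1.049507 / 0.139617 = 7.517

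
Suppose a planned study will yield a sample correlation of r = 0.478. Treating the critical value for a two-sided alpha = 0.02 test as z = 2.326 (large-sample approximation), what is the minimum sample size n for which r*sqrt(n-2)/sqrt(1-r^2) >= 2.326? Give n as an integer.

r√(n−2)/√(1−r²) ≥ 2.326  ⇔  n−2 ≥ (2.326)²·(1−r²)/r²
(1−r²)/r² = (1−0.228484)/0.228484 = 3.3767
n ≥ 2 + 5.410276·3.3767 = 2 + 18.2689 = 20.2689
⌈20.2689⌉ = 21

21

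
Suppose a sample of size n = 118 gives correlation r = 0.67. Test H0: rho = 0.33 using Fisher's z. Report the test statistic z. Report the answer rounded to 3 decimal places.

5.018

z_r = atanh(0.67) = 0.810743,  z_0 = atanh(0.33) = 0.342828
SE = 1/√(n−3) = 1/√115 = 0.093250
z = (z_r − z_0)/SE = (0.810743 − 0.342828) / 0.093250 = 0.467915 / 0.093250 = 5.018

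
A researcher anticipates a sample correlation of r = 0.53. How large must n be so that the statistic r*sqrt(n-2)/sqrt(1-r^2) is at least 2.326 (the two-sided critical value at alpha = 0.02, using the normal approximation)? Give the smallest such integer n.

16

Need r·√(n−2)/√(1−r²) ≥ 2.326
√(n−2) ≥ 2.326·√(1−0.2809) / 0.53 = 2.326·0.847998 / 0.53 = 3.7216
n−2 ≥ 13.8503  ⇒  n ≥ 15.8503
Smallest integer n = 16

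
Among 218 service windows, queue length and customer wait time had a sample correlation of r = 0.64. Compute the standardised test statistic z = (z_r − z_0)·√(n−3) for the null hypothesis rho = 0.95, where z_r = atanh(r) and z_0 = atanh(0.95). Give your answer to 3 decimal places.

-15.742

Fisher z: atanh(0.64) = 0.758174, atanh(0.95) = 1.831781
z = (z_r − z_0)·√(n−3) = (0.758174 − 1.831781)·√215 = -1.073607 · 14.662878 = -15.742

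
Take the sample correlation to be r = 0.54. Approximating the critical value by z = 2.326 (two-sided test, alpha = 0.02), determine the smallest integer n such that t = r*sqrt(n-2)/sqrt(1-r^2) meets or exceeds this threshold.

16

Need r·√(n−2)/√(1−r²) ≥ 2.326
√(n−2) ≥ 2.326·√(1−0.2916) / 0.54 = 2.326·0.841665 / 0.54 = 3.6254
n−2 ≥ 13.1435  ⇒  n ≥ 15.1435
Smallest integer n = 16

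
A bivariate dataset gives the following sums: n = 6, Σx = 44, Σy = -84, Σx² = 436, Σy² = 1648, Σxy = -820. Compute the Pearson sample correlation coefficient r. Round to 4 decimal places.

S_xy = nΣxy − ΣxΣy = 6·(-820) − 44·(-84) = -4920 − (-3696) = -1224
S_xx = nΣx² − (Σx)² = 6·436 − 44² = 2616 − 1936 = 680
S_yy = nΣy² − (Σy)² = 6·1648 − (-84)² = 9888 − 7056 = 2832
r = S_xy / √(S_xx·S_yy) = -1224 / √(680·2832) = -1224 / √1925760 = -1224 / 1387.7176 = -0.8820

-0.8820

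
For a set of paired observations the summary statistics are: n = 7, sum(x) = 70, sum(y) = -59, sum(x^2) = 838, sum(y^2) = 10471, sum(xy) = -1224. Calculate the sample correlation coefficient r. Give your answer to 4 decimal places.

-0.5404

S_xy = nΣxy − ΣxΣy = 7·(-1224) − 70·(-59) = -8568 − (-4130) = -4438
S_xx = nΣx² − (Σx)² = 7·838 − 70² = 5866 − 4900 = 966
S_yy = nΣy² − (Σy)² = 7·10471 − (-59)² = 73297 − 3481 = 69816
r = S_xy / √(S_xx·S_yy) = -4438 / √(966·69816) = -4438 / √67442256 = -4438 / 8212.3234 = -0.5404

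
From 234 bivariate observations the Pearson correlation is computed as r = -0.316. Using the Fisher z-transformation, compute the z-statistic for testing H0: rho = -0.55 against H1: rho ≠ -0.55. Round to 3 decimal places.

4.426

z_r = atanh(-0.316) = -0.327197,  z_0 = atanh(-0.55) = -0.618381
SE = 1/√(n−3) = 1/√231 = 0.065795
z = (z_r − z_0)/SE = (-0.327197 − (-0.618381)) / 0.065795 = 0.291184 / 0.065795 = 4.426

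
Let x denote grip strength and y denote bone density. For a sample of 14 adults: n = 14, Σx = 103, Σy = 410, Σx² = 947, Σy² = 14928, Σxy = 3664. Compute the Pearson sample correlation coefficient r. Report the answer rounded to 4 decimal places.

0.8711

S_xy = nΣxy − ΣxΣy = 14·3664 − 103·410 = 51296 − 42230 = 9066
S_xx = nΣx² − (Σx)² = 14·947 − 103² = 13258 − 10609 = 2649
S_yy = nΣy² − (Σy)² = 14·14928 − 410² = 208992 − 168100 = 40892
r = S_xy / √(S_xx·S_yy) = 9066 / √(2649·40892) = 9066 / √108322908 = 9066 / 10407.8292 = 0.8711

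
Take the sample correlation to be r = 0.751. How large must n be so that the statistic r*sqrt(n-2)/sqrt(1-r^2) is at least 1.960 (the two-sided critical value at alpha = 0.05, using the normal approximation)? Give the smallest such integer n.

r√(n−2)/√(1−r²) ≥ 1.960  ⇔  n−2 ≥ (1.960)²·(1−r²)/r²
(1−r²)/r² = (1−0.564001)/0.564001 = 0.7730
n ≥ 2 + 3.8416·0.7730 = 2 + 2.9696 = 4.9696
⌈4.9696⌉ = 5

5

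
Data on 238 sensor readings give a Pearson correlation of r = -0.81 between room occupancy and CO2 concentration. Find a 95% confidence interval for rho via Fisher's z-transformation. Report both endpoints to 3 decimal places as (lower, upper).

(-0.850, -0.761)

Fisher z: z_r = atanh(r) = ½·ln((1+(-0.81))/(1−(-0.81))) = -1.127029
SE(z) = 1/√(n−3) = 1/√235 = 0.065233
95% ⇒ z* = 1.960; margin = 1.960·0.065233 = 0.127857
CI on z-scale: (-1.254886, -0.999172)
Back-transform: tanh(-1.254886) = -0.849648, tanh(-0.999172) = -0.761246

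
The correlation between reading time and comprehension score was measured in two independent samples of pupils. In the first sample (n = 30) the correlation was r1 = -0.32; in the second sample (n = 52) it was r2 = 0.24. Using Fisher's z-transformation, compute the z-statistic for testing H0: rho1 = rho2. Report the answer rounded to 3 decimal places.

Fisher z-transforms: z1 = atanh(-0.32) = -0.331647, z2 = atanh(0.24) = 0.244774; difference d = -0.576421
Var(d) = 1/27 + 1/49 = 0.0370370 + 0.0204082 = 0.0574452
z = d/√Var(d) = -0.576421 / √0.0574452 = -0.576421 / 0.239677 = -2.405

-2.405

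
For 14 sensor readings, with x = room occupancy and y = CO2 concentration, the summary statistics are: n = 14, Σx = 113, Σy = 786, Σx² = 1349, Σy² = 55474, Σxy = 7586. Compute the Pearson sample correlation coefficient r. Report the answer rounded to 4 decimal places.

Numerator: nΣxy − (Σx)(Σy) = 14·7586 − (113)(786) = 17386
Denominator: √[(nΣx²−(Σx)²)(nΣy²−(Σy)²)]
  nΣx²−(Σx)² = 14·1349 − 12769 = 6117;  nΣy²−(Σy)² = 14·55474 − 617796 = 158840
  √(6117·158840) = √971624280 = 31170.8883
r = 17386 / 31170.8883 = 0.5578

0.5578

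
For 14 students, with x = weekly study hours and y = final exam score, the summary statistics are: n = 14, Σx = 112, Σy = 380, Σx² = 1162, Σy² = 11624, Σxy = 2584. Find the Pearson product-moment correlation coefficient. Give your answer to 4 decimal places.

S_xy = nΣxy − ΣxΣy = 14·2584 − 112·380 = 36176 − 42560 = -6384
S_xx = nΣx² − (Σx)² = 14·1162 − 112² = 16268 − 12544 = 3724
S_yy = nΣy² − (Σy)² = 14·11624 − 380² = 162736 − 144400 = 18336
r = S_xy / √(S_xx·S_yy) = -6384 / √(3724·18336) = -6384 / √68283264 = -6384 / 8263.3688 = -0.7726

-0.7726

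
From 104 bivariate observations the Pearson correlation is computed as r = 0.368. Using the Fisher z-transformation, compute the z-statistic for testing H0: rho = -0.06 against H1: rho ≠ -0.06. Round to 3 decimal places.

z_r = atanh(0.368) = 0.386108,  z_0 = atanh(-0.06) = -0.060072
SE = 1/√(n−3) = 1/√101 = 0.099504
z = (z_r − z_0)/SE = (0.386108 − (-0.060072)) / 0.099504 = 0.446180 / 0.099504 = 4.484

4.484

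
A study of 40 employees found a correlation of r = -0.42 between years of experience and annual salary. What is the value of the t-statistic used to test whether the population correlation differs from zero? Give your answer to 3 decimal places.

-2.853

t = r·√(n−2) / √(1−r²) with r = -0.42, n = 40
  = -0.42·√38 / √(1 − 0.1764)
  = -0.42·6.164414 / 0.907524
  = -2.589054 / 0.907524 = -2.853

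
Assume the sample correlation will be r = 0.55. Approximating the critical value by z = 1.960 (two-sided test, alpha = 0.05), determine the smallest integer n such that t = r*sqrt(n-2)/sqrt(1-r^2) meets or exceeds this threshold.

11

Need r·√(n−2)/√(1−r²) ≥ 1.960
√(n−2) ≥ 1.960·√(1−0.3025) / 0.55 = 1.960·0.835165 / 0.55 = 2.9762
n−2 ≥ 8.8578  ⇒  n ≥ 10.8578
Smallest integer n = 11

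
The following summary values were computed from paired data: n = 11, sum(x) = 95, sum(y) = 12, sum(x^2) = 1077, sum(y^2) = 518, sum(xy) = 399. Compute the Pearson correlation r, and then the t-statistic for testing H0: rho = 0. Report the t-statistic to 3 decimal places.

Numerator: nΣxy − (Σx)(Σy) = 11·399 − (95)(12) = 3249
Denominator: √[(nΣx²−(Σx)²)(nΣy²−(Σy)²)]
  nΣx²−(Σx)² = 11·1077 − 9025 = 2822;  nΣy²−(Σy)² = 11·518 − 144 = 5554
  √(2822·5554) = √15673388 = 3958.9630
r = 3249 / 3958.9630 = 0.8207
t = r·√(n−2)/√(1−r²) = 0.8207·√9 / √(1−0.673548) = 2.462100 / 0.571360 = 4.309

4.309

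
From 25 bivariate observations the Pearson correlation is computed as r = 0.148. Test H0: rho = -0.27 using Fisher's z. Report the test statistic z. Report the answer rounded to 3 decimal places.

1.998

Fisher z: atanh(0.148) = 0.149095, atanh(-0.27) = -0.276864
z = (z_r − z_0)·√(n−3) = (0.149095 − (-0.276864))·√22 = 0.425959 · 4.690416 = 1.998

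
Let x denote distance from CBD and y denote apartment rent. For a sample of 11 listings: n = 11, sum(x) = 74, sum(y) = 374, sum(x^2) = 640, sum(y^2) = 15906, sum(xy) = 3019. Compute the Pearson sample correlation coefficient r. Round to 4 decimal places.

S_xy = nΣxy − ΣxΣy = 11·3019 − 74·374 = 33209 − 27676 = 5533
S_xx = nΣx² − (Σx)² = 11·640 − 74² = 7040 − 5476 = 1564
S_yy = nΣy² − (Σy)² = 11·15906 − 374² = 174966 − 139876 = 35090
r = S_xy / √(S_xx·S_yy) = 5533 / √(1564·35090) = 5533 / √54880760 = 5533 / 7408.1550 = 0.7469

0.7469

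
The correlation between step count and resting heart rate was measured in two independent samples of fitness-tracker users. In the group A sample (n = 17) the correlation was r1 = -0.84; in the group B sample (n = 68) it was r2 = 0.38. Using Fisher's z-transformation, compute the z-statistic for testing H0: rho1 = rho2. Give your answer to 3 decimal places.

Fisher z-transforms: z1 = atanh(-0.84) = -1.221174, z2 = atanh(0.38) = 0.400060; difference d = -1.621234
Var(d) = 1/14 + 1/65 = 0.0714286 + 0.0153846 = 0.0868132
z = d/√Var(d) = -1.621234 / √0.0868132 = -1.621234 / 0.294641 = -5.502

-5.502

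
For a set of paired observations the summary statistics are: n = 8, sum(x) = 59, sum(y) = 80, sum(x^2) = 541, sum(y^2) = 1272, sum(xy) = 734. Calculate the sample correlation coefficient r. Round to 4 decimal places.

0.6442

Numerator: nΣxy − (Σx)(Σy) = 8·734 − (59)(80) = 1152
Denominator: √[(nΣx²−(Σx)²)(nΣy²−(Σy)²)]
  nΣx²−(Σx)² = 8·541 − 3481 = 847;  nΣy²−(Σy)² = 8·1272 − 6400 = 3776
  √(847·3776) = √3198272 = 1788.3713
r = 1152 / 1788.3713 = 0.6442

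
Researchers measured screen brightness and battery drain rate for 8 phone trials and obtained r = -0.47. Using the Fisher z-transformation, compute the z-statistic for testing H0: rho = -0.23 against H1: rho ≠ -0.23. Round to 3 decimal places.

Fisher z: atanh(-0.47) = -0.510070, atanh(-0.23) = -0.234189
z = (z_r − z_0)·√(n−3) = (-0.510070 − (-0.234189))·√5 = -0.275881 · 2.236068 = -0.617

-0.617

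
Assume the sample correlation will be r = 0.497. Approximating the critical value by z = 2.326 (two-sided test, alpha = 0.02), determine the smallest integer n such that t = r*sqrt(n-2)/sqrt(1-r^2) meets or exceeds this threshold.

19

Need r·√(n−2)/√(1−r²) ≥ 2.326
√(n−2) ≥ 2.326·√(1−0.247009) / 0.497 = 2.326·0.867751 / 0.497 = 4.0611
n−2 ≥ 16.4925  ⇒  n ≥ 18.4925
Smallest integer n = 19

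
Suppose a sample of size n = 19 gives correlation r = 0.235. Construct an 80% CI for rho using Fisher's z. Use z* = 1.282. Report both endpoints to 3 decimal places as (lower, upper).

z_r = atanh(0.235) = 0.239475;  SE = 1/√(n−3) = 1/√16 = 0.250000
z-limits: 0.239475 ± 1.282·0.250000 = 0.239475 ± 0.320500 = [-0.081025, 0.559975]
ρ-limits: (tanh -0.081025, tanh 0.559975) = (-0.081, 0.508)

(-0.081, 0.508)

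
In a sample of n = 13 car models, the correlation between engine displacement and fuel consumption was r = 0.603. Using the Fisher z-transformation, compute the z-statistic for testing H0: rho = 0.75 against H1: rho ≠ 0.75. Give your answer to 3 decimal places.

-0.870

z_r = atanh(0.603) = 0.697848,  z_0 = atanh(0.75) = 0.972955
SE = 1/√(n−3) = 1/√10 = 0.316228
z = (z_r − z_0)/SE = (0.697848 − 0.972955) / 0.316228 = -0.275107 / 0.316228 = -0.870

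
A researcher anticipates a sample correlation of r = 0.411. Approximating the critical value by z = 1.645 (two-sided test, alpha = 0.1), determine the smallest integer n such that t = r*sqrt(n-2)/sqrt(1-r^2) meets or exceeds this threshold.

r√(n−2)/√(1−r²) ≥ 1.645  ⇔  n−2 ≥ (1.645)²·(1−r²)/r²
(1−r²)/r² = (1−0.168921)/0.168921 = 4.9199
n ≥ 2 + 2.706025·4.9199 = 2 + 13.3134 = 15.3134
⌈15.3134⌉ = 16

16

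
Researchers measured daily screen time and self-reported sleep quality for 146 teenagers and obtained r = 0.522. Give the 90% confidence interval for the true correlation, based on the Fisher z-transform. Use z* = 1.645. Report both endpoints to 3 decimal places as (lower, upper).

z_r = atanh(0.522) = 0.579085;  SE = 1/√(n−3) = 1/√143 = 0.083624
z-limits: 0.579085 ± 1.645·0.083624 = 0.579085 ± 0.137561 = [0.441524, 0.716646]
ρ-limits: (tanh 0.441524, tanh 0.716646) = (0.415, 0.615)

(0.415, 0.615)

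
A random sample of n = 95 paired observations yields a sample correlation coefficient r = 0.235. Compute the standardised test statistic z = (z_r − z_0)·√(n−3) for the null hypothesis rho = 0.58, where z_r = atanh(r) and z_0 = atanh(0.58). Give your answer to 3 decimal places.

Fisher z: atanh(0.235) = 0.239475, atanh(0.58) = 0.662463
z = (z_r − z_0)·√(n−3) = (0.239475 − 0.662463)·√92 = -0.422988 · 9.591663 = -4.057

-4.057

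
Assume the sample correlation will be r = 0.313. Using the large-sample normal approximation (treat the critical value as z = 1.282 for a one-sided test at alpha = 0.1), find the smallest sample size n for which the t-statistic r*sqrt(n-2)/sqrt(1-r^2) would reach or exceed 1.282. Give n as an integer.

Need r·√(n−2)/√(1−r²) ≥ 1.282
√(n−2) ≥ 1.282·√(1−0.097969) / 0.313 = 1.282·0.949753 / 0.313 = 3.8900
n−2 ≥ 15.1321  ⇒  n ≥ 17.1321
Smallest integer n = 18

18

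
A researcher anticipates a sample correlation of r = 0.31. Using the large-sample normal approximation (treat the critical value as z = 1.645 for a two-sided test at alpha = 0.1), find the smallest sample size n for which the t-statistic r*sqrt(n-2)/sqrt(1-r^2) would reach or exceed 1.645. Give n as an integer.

r√(n−2)/√(1−r²) ≥ 1.645  ⇔  n−2 ≥ (1.645)²·(1−r²)/r²
(1−r²)/r² = (1−0.0961)/0.0961 = 9.4058
n ≥ 2 + 2.706025·9.4058 = 2 + 25.4523 = 27.4523
⌈27.4523⌉ = 28

28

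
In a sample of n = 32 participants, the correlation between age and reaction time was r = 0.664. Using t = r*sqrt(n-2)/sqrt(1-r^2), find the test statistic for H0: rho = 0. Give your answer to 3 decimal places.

4.864

t = r·√(n−2) / √(1−r²) with r = 0.664, n = 32
  = 0.664·√30 / √(1 − 0.440896)
  = 0.664·5.477226 / 0.747733
  = 3.636878 / 0.747733 = 4.864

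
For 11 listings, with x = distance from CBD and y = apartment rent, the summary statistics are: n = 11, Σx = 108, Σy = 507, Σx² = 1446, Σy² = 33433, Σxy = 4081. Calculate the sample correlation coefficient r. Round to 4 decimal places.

-0.4552

S_xy = nΣxy − ΣxΣy = 11·4081 − 108·507 = 44891 − 54756 = -9865
S_xx = nΣx² − (Σx)² = 11·1446 − 108² = 15906 − 11664 = 4242
S_yy = nΣy² − (Σy)² = 11·33433 − 507² = 367763 − 257049 = 110714
r = S_xy / √(S_xx·S_yy) = -9865 / √(4242·110714) = -9865 / √469648788 = -9865 / 21671.3818 = -0.4552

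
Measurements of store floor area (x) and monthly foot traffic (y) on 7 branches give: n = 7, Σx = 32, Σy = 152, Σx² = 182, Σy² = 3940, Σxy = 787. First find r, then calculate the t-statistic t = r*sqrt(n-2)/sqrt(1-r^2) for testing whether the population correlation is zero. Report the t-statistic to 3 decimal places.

1.720

S_xy = nΣxy − ΣxΣy = 7·787 − 32·152 = 5509 − 4864 = 645
S_xx = nΣx² − (Σx)² = 7·182 − 32² = 1274 − 1024 = 250
S_yy = nΣy² − (Σy)² = 7·3940 − 152² = 27580 − 23104 = 4476
r = S_xy / √(S_xx·S_yy) = 645 / √(250·4476) = 645 / √1119000 = 645 / 1057.8280 = 0.6097
t = r·√(n−2)/√(1−r²) = 0.6097·√5 / √(1−0.371734) = 1.363331 / 0.792632 = 1.720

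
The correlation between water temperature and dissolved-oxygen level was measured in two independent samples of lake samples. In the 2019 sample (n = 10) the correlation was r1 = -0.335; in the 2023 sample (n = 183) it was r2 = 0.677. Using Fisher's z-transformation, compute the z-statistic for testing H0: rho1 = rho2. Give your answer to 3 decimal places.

-3.042

z1 = atanh(-0.335) = -0.348450,  z2 = atanh(0.677) = 0.823555
SE = √(1/(n1−3) + 1/(n2−3)) = √(1/7 + 1/180) = √(0.1428571 + 0.0055556) = √0.1484127 = 0.385244
z = (z1 − z2)/SE = (-0.348450 − 0.823555) / 0.385244 = -1.172005 / 0.385244 = -3.042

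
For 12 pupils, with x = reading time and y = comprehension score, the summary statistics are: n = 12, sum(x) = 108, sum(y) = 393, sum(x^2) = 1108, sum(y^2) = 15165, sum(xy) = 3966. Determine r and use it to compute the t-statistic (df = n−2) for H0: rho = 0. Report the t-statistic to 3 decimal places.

Numerator: nΣxy − (Σx)(Σy) = 12·3966 − (108)(393) = 5148
Denominator: √[(nΣx²−(Σx)²)(nΣy²−(Σy)²)]
  nΣx²−(Σx)² = 12·1108 − 11664 = 1632;  nΣy²−(Σy)² = 12·15165 − 154449 = 27531
  √(1632·27531) = √44930592 = 6703.0286
r = 5148 / 6703.0286 = 0.7680
t = r·√(n−2)/√(1−r²) = 0.7680·√10 / √(1−0.589824) = 2.428629 / 0.640450 = 3.792

3.792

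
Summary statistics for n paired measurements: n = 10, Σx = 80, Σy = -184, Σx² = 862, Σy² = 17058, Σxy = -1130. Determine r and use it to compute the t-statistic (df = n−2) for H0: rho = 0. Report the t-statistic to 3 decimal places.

S_xy = nΣxy − ΣxΣy = 10·(-1130) − 80·(-184) = -11300 − (-14720) = 3420
S_xx = nΣx² − (Σx)² = 10·862 − 80² = 8620 − 6400 = 2220
S_yy = nΣy² − (Σy)² = 10·17058 − (-184)² = 170580 − 33856 = 136724
r = S_xy / √(S_xx·S_yy) = 3420 / √(2220·136724) = 3420 / √303527280 = 3420 / 17422.0343 = 0.1963
t = r·√(n−2)/√(1−r²) = 0.1963·√8 / √(1−0.038534) = 0.555220 / 0.980544 = 0.566

0.566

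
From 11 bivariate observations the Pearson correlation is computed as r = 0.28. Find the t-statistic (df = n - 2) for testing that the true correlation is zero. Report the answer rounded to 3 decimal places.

1 − r² = 1 − 0.0784 = 0.9216;  √(1−r²) = 0.960000
√(n−2) = √9 = 3.000000
t = r·√(n−2)/√(1−r²) = 0.28 · 3.000000 / 0.960000 = 0.875

0.875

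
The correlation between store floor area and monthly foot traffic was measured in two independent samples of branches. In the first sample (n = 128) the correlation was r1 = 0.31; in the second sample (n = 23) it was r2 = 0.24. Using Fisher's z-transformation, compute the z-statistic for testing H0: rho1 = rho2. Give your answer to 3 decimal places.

0.315

Fisher z-transforms: z1 = atanh(0.31) = 0.320545, z2 = atanh(0.24) = 0.244774; difference d = 0.075771
Var(d) = 1/125 + 1/20 = 0.0080000 + 0.0500000 = 0.0580000
z = d/√Var(d) = 0.075771 / √0.0580000 = 0.075771 / 0.240832 = 0.315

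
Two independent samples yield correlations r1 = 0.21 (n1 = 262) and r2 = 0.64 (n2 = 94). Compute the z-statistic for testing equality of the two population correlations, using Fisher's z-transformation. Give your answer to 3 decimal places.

z1 = atanh(0.21) = 0.213171,  z2 = atanh(0.64) = 0.758174
SE = √(1/(n1−3) + 1/(n2−3)) = √(1/259 + 1/91) = √(0.0038610 + 0.0109890) = √0.0148500 = 0.121861
z = (z1 − z2)/SE = (0.213171 − 0.758174) / 0.121861 = -0.545003 / 0.121861 = -4.472

-4.472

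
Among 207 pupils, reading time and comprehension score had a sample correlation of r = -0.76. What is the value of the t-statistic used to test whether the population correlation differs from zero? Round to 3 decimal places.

t = r·√(n−2) / √(1−r²) with r = -0.76, n = 207
  = -0.76·√205 / √(1 − 0.5776)
  = -0.76·14.317821 / 0.649923
  = -10.881544 / 0.649923 = -16.743

-16.743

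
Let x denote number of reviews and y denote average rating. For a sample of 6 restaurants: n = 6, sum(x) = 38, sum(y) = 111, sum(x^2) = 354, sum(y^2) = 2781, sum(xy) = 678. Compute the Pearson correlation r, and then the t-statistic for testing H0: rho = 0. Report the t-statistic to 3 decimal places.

S_xy = nΣxy − ΣxΣy = 6·678 − 38·111 = 4068 − 4218 = -150
S_xx = nΣx² − (Σx)² = 6·354 − 38² = 2124 − 1444 = 680
S_yy = nΣy² − (Σy)² = 6·2781 − 111² = 16686 − 12321 = 4365
r = S_xy / √(S_xx·S_yy) = -150 / √(680·4365) = -150 / √2968200 = -150 / 1722.8465 = -0.0871
t = r·√(n−2)/√(1−r²) = -0.0871·√4 / √(1−0.007586) = -0.174200 / 0.996200 = -0.175

-0.175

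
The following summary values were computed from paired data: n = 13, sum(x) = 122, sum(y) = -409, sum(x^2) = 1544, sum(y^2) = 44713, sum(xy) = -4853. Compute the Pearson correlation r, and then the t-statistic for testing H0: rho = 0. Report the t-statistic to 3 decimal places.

Numerator: nΣxy − (Σx)(Σy) = 13·(-4853) − (122)(-409) = -13191
Denominator: √[(nΣx²−(Σx)²)(nΣy²−(Σy)²)]
  nΣx²−(Σx)² = 13·1544 − 14884 = 5188;  nΣy²−(Σy)² = 13·44713 − 167281 = 413988
  √(5188·413988) = √2147769744 = 46344.0368
r = -13191 / 46344.0368 = -0.2846
t = r·√(n−2)/√(1−r²) = -0.2846·√11 / √(1−0.080997) = -0.943911 / 0.958646 = -0.985

-0.985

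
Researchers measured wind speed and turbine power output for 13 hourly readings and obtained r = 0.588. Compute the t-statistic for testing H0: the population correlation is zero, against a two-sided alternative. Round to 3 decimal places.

1 − r² = 1 − 0.345744 = 0.654256;  √(1−r²) = 0.808861
√(n−2) = √11 = 3.316625
t = r·√(n−2)/√(1−r²) = 0.588 · 3.316625 / 0.808861 = 2.411

2.411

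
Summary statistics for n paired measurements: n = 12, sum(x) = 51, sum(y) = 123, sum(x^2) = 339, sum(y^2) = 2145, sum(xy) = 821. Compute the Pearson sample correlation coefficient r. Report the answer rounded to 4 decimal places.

0.9071

S_xy = nΣxy − ΣxΣy = 12·821 − 51·123 = 9852 − 6273 = 3579
S_xx = nΣx² − (Σx)² = 12·339 − 51² = 4068 − 2601 = 1467
S_yy = nΣy² − (Σy)² = 12·2145 − 123² = 25740 − 15129 = 10611
r = S_xy / √(S_xx·S_yy) = 3579 / √(1467·10611) = 3579 / √15566337 = 3579 / 3945.4197 = 0.9071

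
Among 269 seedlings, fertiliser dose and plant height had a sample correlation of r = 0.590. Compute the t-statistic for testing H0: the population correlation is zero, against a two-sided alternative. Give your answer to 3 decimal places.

1 − r² = 1 − 0.348100 = 0.651900;  √(1−r²) = 0.807403
√(n−2) = √267 = 16.340135
t = r·√(n−2)/√(1−r²) = 0.590 · 16.340135 / 0.807403 = 11.940

11.940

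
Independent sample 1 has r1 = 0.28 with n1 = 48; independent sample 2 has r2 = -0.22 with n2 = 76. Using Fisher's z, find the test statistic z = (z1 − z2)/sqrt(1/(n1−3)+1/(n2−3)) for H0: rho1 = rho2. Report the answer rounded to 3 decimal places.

z1 = atanh(0.28) = 0.287682,  z2 = atanh(-0.22) = -0.223656
SE = √(1/(n1−3) + 1/(n2−3)) = √(1/45 + 1/73) = √(0.0222222 + 0.0136986) = √0.0359208 = 0.189528
z = (z1 − z2)/SE = (0.287682 − (-0.223656)) / 0.189528 = 0.511338 / 0.189528 = 2.698

2.698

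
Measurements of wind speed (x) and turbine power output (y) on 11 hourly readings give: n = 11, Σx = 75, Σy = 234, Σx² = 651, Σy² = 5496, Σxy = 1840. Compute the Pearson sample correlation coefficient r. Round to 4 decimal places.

S_xy = nΣxy − ΣxΣy = 11·1840 − 75·234 = 20240 − 17550 = 2690
S_xx = nΣx² − (Σx)² = 11·651 − 75² = 7161 − 5625 = 1536
S_yy = nΣy² − (Σy)² = 11·5496 − 234² = 60456 − 54756 = 5700
r = S_xy / √(S_xx·S_yy) = 2690 / √(1536·5700) = 2690 / √8755200 = 2690 / 2958.9187 = 0.9091

0.9091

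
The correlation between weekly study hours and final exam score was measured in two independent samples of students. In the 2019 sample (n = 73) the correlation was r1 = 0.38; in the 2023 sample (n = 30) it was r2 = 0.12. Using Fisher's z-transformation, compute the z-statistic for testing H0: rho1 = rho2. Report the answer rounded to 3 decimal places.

Fisher z-transforms: z1 = atanh(0.38) = 0.400060, z2 = atanh(0.12) = 0.120581; difference d = 0.279479
Var(d) = 1/70 + 1/27 = 0.0142857 + 0.0370370 = 0.0513227
z = d/√Var(d) = 0.279479 / √0.0513227 = 0.279479 / 0.226545 = 1.234

1.234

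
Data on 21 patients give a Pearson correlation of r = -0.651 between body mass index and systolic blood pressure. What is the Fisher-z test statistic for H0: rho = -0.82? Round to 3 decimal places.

Fisher z: atanh(-0.651) = -0.777032, atanh(-0.82) = -1.156817
z = (z_r − z_0)·√(n−3) = (-0.777032 − (-1.156817))·√18 = 0.379785 · 4.242641 = 1.611

1.611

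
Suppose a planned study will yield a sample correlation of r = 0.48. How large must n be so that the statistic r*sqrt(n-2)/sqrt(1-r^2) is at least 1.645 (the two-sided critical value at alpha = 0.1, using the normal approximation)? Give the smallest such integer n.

r√(n−2)/√(1−r²) ≥ 1.645  ⇔  n−2 ≥ (1.645)²·(1−r²)/r²
(1−r²)/r² = (1−0.2304)/0.2304 = 3.3403
n ≥ 2 + 2.706025·3.3403 = 2 + 9.0389 = 11.0389
⌈11.0389⌉ = 12

12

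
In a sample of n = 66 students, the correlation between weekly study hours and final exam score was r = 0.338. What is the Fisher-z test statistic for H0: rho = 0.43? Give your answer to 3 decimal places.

-0.858

z_r = atanh(0.338) = 0.351833,  z_0 = atanh(0.43) = 0.459897
SE = 1/√(n−3) = 1/√63 = 0.125988
z = (z_r − z_0)/SE = (0.351833 − 0.459897) / 0.125988 = -0.108064 / 0.125988 = -0.858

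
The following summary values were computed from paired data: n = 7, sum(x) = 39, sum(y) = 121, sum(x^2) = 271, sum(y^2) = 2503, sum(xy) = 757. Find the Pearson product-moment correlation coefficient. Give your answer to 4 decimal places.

Numerator: nΣxy − (Σx)(Σy) = 7·757 − (39)(121) = 580
Denominator: √[(nΣx²−(Σx)²)(nΣy²−(Σy)²)]
  nΣx²−(Σx)² = 7·271 − 1521 = 376;  nΣy²−(Σy)² = 7·2503 − 14641 = 2880
  √(376·2880) = √1082880 = 1040.6152
r = 580 / 1040.6152 = 0.5574

0.5574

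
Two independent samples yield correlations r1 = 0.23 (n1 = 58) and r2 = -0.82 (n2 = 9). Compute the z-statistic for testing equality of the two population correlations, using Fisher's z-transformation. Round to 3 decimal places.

3.235

z1 = atanh(0.23) = 0.234189,  z2 = atanh(-0.82) = -1.156817
SE = √(1/(n1−3) + 1/(n2−3)) = √(1/55 + 1/6) = √(0.0181818 + 0.1666667) = √0.1848485 = 0.429940
z = (z1 − z2)/SE = (0.234189 − (-1.156817)) / 0.429940 = 1.391006 / 0.429940 = 3.235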